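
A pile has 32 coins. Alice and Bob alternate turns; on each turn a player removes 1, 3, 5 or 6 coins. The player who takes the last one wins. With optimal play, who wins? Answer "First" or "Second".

First

Mark each pile size as W (mover wins) or L (mover loses):
i:   0  1  2  3  4  5  6  7  8  9 10 11 12 13 14 15 16 17 18 19 20 21 22 23 24 25 26 27 28 29 30 31 32
     L  W  L  W  L  W  W  W  W  W  W  L  W  L  W  L  W  W  W  W  W  W  L  W  L  W  L  W  W  W  W  W  W
Position 32 is W, so the first player wins.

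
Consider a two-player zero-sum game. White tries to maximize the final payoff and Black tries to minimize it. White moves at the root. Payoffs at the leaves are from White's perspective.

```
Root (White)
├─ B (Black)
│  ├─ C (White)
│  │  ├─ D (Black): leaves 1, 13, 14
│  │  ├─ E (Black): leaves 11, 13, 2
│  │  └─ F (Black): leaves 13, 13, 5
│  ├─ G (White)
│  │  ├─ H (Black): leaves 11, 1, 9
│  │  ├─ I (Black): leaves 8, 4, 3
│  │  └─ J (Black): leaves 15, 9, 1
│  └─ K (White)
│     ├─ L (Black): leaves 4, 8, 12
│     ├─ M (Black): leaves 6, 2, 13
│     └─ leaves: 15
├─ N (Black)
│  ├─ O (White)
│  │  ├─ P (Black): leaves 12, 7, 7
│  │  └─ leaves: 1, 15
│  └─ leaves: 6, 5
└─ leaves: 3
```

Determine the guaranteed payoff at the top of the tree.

5

D (Black): min(1, 13, 14) = 1
E (Black): min(11, 13, 2) = 2
F (Black): min(13, 13, 5) = 5
C (White): max(1, 2, 5) = 5
H (Black): min(11, 1, 9) = 1
I (Black): min(8, 4, 3) = 3
J (Black): min(15, 9, 1) = 1
G (White): max(1, 3, 1) = 3
L (Black): min(4, 8, 12) = 4
M (Black): min(6, 2, 13) = 2
K (White): max(4, 2, 15) = 15
B (Black): min(5, 3, 15) = 3
P (Black): min(12, 7, 7) = 7
O (White): max(7, 1, 15) = 15
N (Black): min(15, 6, 5) = 5
Root (White): max(3, 5, 3) = 5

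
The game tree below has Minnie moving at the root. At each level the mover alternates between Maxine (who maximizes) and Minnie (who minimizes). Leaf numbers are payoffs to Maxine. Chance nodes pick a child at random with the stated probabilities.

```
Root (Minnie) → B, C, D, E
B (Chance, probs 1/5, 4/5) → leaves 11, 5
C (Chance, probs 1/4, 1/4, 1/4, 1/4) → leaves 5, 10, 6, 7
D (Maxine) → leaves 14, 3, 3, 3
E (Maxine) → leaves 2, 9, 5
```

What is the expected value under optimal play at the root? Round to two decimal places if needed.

B (Chance): 1/5·11 + 4/5·5 = 6.2
C (Chance): 1/4·5 + 1/4·10 + 1/4·6 + 1/4·7 = 7
D (Maxine): max(14, 3, 3, 3) = 14
E (Maxine): max(2, 9, 5) = 9
Root (Minnie): min(6.2, 7, 14, 9) = 6.2

6.2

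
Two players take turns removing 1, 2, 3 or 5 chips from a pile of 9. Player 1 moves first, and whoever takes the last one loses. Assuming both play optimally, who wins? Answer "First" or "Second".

Second

Mark each pile size as W (mover wins) or L (mover loses):
i:   0  1  2  3  4  5  6  7  8  9
     W  L  W  W  W  L  W  W  W  L
Position 9 is L, so the second player wins.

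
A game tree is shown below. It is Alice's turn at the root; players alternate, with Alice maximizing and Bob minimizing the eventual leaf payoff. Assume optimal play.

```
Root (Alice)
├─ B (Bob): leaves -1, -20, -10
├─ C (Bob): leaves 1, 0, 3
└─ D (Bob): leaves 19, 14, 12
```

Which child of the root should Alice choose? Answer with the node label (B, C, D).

B (Bob): min(-1, -20, -10) = -20
C (Bob): min(1, 0, 3) = 0
D (Bob): min(19, 14, 12) = 12
Root (Alice): max(-20, 0, 12) = 12
Alice picks the child with the highest value: D (value 12).

D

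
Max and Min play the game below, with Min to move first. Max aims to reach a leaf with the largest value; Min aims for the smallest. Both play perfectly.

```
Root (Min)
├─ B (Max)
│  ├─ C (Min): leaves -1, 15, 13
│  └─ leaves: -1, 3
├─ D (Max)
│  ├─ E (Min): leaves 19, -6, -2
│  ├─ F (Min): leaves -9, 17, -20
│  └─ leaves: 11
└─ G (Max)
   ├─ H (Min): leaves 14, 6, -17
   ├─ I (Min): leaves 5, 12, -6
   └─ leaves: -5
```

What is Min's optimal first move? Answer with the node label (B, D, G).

G

C (Min): min(-1, 15, 13) = -1
B (Max): max(-1, -1, 3) = 3
E (Min): min(19, -6, -2) = -6
F (Min): min(-9, 17, -20) = -20
D (Max): max(-6, -20, 11) = 11
H (Min): min(14, 6, -17) = -17
I (Min): min(5, 12, -6) = -6
G (Max): max(-17, -6, -5) = -5
Root (Min): min(3, 11, -5) = -5
Min picks the child with the lowest value: G (value -5).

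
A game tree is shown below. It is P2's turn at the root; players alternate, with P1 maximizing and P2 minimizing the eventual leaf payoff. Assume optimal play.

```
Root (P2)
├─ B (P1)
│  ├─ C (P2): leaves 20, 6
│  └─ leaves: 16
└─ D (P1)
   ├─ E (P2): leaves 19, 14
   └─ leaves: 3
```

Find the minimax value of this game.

14

C (P2): min(20, 6) = 6
B (P1): max(6, 16) = 16
E (P2): min(19, 14) = 14
D (P1): max(14, 3) = 14
Root (P2): min(16, 14) = 14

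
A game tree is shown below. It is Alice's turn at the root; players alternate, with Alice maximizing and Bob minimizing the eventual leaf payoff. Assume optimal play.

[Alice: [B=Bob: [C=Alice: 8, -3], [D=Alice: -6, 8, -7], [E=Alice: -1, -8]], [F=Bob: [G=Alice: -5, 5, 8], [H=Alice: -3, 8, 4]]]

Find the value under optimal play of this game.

C (Alice): max(8, -3) = 8
D (Alice): max(-6, 8, -7) = 8
E (Alice): max(-1, -8) = -1
B (Bob): min(8, 8, -1) = -1
G (Alice): max(-5, 5, 8) = 8
H (Alice): max(-3, 8, 4) = 8
F (Bob): min(8, 8) = 8
Root (Alice): max(-1, 8) = 8

8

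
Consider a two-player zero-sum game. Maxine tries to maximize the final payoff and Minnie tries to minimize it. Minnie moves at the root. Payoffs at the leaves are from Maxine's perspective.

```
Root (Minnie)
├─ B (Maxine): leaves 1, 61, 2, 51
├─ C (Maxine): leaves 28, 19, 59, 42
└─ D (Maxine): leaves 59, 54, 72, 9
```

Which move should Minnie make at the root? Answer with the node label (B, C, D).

B (Maxine): max(1, 61, 2, 51) = 61
C (Maxine): max(28, 19, 59, 42) = 59
D (Maxine): max(59, 54, 72, 9) = 72
Root (Minnie): min(61, 59, 72) = 59
Minnie picks the child with the lowest value: C (value 59).

C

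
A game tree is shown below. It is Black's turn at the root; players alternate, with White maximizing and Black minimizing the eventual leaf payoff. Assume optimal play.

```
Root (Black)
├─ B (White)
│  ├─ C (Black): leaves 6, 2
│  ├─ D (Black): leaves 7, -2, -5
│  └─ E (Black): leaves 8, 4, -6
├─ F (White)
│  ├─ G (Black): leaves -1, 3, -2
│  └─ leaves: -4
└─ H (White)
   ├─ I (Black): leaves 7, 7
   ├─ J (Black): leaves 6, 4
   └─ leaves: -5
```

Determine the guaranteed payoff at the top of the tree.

C (Black): min(6, 2) = 2
D (Black): min(7, -2, -5) = -5
E (Black): min(8, 4, -6) = -6
B (White): max(2, -5, -6) = 2
G (Black): min(-1, 3, -2) = -2
F (White): max(-2, -4) = -2
I (Black): min(7, 7) = 7
J (Black): min(6, 4) = 4
H (White): max(7, 4, -5) = 7
Root (Black): min(2, -2, 7) = -2

-2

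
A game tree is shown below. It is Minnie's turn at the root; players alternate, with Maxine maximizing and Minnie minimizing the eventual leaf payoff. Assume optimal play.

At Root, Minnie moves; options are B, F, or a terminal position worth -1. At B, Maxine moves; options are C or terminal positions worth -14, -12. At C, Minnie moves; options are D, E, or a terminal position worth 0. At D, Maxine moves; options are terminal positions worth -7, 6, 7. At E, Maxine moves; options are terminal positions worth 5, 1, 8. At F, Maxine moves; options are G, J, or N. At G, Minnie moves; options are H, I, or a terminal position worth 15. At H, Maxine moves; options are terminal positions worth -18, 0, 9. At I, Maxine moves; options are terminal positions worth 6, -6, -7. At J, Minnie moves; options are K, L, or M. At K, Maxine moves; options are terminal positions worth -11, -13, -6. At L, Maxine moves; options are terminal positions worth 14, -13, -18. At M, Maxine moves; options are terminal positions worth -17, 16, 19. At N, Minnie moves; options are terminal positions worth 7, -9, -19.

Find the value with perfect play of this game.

D (Maxine): max(-7, 6, 7) = 7
E (Maxine): max(5, 1, 8) = 8
C (Minnie): min(7, 8, 0) = 0
B (Maxine): max(0, -14, -12) = 0
H (Maxine): max(-18, 0, 9) = 9
I (Maxine): max(6, -6, -7) = 6
G (Minnie): min(9, 6, 15) = 6
K (Maxine): max(-11, -13, -6) = -6
L (Maxine): max(14, -13, -18) = 14
M (Maxine): max(-17, 16, 19) = 19
J (Minnie): min(-6, 14, 19) = -6
N (Minnie): min(7, -9, -19) = -19
F (Maxine): max(6, -6, -19) = 6
Root (Minnie): min(0, 6, -1) = -1

-1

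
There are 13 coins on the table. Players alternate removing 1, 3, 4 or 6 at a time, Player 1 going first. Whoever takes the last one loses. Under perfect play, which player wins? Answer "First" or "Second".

First

i:   0  1  2  3  4  5  6  7  8  9 10 11 12 13
     W  L  W  L  W  W  W  W  L  W  L  W  W  W
Position 13 is W, so the first player wins.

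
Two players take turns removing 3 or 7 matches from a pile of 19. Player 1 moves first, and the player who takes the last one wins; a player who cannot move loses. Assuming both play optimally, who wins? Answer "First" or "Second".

W/L table (W = player to move can force a win):
i:   0  1  2  3  4  5  6  7  8  9 10 11 12 13 14 15 16 17 18 19
     L  L  L  W  W  W  L  W  W  W  L  L  L  W  W  W  L  W  W  W
Position 19 is W, so the first player wins.

First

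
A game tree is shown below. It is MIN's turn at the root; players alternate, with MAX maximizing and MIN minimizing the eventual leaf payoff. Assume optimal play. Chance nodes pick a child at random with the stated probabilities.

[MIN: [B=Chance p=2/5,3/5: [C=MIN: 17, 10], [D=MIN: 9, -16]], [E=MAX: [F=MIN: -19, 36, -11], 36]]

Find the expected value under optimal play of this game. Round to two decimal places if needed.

-5.6

C (MIN): min(17, 10) = 10
D (MIN): min(9, -16) = -16
B (Chance): 2/5·10 + 3/5·-16 = -5.6
F (MIN): min(-19, 36, -11) = -19
E (MAX): max(-19, 36) = 36
Root (MIN): min(-5.6, 36) = -5.6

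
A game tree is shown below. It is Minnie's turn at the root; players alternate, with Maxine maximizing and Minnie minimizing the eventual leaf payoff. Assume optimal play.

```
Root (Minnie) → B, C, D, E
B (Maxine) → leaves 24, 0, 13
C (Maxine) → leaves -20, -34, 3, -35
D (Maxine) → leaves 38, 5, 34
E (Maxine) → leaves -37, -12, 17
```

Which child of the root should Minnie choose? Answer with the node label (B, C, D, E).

B (Maxine): max(24, 0, 13) = 24
C (Maxine): max(-20, -34, 3, -35) = 3
D (Maxine): max(38, 5, 34) = 38
E (Maxine): max(-37, -12, 17) = 17
Root (Minnie): min(24, 3, 38, 17) = 3
Minnie picks the child with the lowest value: C (value 3).

C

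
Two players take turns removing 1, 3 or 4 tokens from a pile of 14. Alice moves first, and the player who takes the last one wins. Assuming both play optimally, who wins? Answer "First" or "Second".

Second

Positions where the player to move wins (W) vs loses (L):
i:   0  1  2  3  4  5  6  7  8  9 10 11 12 13 14
     L  W  L  W  W  W  W  L  W  L  W  W  W  W  L
Position 14 is L, so the second player wins.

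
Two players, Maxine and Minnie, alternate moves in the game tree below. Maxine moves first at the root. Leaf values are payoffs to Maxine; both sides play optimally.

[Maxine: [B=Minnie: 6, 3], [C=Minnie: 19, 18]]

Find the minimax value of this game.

18

B (Minnie): min(6, 3) = 3
C (Minnie): min(19, 18) = 18
Root (Maxine): max(3, 18) = 18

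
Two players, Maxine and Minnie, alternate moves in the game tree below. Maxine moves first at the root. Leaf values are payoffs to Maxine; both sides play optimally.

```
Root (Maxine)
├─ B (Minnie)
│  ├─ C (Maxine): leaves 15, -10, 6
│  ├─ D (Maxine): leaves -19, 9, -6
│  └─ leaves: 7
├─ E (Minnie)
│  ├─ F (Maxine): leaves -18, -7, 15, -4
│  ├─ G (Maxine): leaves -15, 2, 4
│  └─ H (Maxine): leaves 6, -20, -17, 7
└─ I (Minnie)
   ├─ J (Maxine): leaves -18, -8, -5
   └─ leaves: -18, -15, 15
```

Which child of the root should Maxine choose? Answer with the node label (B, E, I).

C (Maxine): max(15, -10, 6) = 15
D (Maxine): max(-19, 9, -6) = 9
B (Minnie): min(15, 9, 7) = 7
F (Maxine): max(-18, -7, 15, -4) = 15
G (Maxine): max(-15, 2, 4) = 4
H (Maxine): max(6, -20, -17, 7) = 7
E (Minnie): min(15, 4, 7) = 4
J (Maxine): max(-18, -8, -5) = -5
I (Minnie): min(-5, -18, -15, 15) = -18
Root (Maxine): max(7, 4, -18) = 7
Maxine picks the child with the highest value: B (value 7).

B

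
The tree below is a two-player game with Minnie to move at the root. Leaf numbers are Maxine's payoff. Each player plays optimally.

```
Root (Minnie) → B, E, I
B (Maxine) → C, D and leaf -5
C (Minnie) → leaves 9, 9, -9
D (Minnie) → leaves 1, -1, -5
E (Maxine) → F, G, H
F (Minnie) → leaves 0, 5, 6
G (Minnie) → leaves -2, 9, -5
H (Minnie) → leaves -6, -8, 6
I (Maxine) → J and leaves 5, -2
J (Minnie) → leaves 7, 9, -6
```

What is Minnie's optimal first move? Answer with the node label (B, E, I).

C (Minnie): min(9, 9, -9) = -9
D (Minnie): min(1, -1, -5) = -5
B (Maxine): max(-9, -5, -5) = -5
F (Minnie): min(0, 5, 6) = 0
G (Minnie): min(-2, 9, -5) = -5
H (Minnie): min(-6, -8, 6) = -8
E (Maxine): max(0, -5, -8) = 0
J (Minnie): min(7, 9, -6) = -6
I (Maxine): max(-6, 5, -2) = 5
Root (Minnie): min(-5, 0, 5) = -5
Minnie picks the child with the lowest value: B (value -5).

B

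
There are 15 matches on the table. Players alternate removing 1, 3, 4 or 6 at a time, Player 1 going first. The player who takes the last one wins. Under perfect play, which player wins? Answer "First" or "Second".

First

Mark each pile size as W (mover wins) or L (mover loses):
i:   0  1  2  3  4  5  6  7  8  9 10 11 12 13 14 15
     L  W  L  W  W  W  W  L  W  L  W  W  W  W  L  W
Position 15 is W, so the first player wins.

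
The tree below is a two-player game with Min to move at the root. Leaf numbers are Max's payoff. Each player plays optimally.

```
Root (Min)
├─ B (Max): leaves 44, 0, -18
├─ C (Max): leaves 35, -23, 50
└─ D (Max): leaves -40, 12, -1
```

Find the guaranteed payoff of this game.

B (Max): max(44, 0, -18) = 44
C (Max): max(35, -23, 50) = 50
D (Max): max(-40, 12, -1) = 12
Root (Min): min(44, 50, 12) = 12

12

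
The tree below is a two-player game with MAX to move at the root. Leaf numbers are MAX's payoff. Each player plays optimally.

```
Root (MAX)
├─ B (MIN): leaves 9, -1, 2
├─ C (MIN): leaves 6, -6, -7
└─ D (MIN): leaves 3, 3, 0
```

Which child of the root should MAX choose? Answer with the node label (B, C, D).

B (MIN): min(9, -1, 2) = -1
C (MIN): min(6, -6, -7) = -7
D (MIN): min(3, 3, 0) = 0
Root (MAX): max(-1, -7, 0) = 0
MAX picks the child with the highest value: D (value 0).

D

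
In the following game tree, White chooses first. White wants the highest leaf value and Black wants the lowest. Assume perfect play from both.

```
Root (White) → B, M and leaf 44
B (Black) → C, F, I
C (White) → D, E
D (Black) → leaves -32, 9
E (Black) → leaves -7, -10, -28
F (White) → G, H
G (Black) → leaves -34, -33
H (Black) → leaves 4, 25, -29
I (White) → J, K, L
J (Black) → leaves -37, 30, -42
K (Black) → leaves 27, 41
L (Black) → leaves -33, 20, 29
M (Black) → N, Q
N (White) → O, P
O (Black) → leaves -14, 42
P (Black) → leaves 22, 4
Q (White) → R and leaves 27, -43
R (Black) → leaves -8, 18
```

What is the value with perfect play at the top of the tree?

D (Black): min(-32, 9) = -32
E (Black): min(-7, -10, -28) = -28
C (White): max(-32, -28) = -28
G (Black): min(-34, -33) = -34
H (Black): min(4, 25, -29) = -29
F (White): max(-34, -29) = -29
J (Black): min(-37, 30, -42) = -42
K (Black): min(27, 41) = 27
L (Black): min(-33, 20, 29) = -33
I (White): max(-42, 27, -33) = 27
B (Black): min(-28, -29, 27) = -29
O (Black): min(-14, 42) = -14
P (Black): min(22, 4) = 4
N (White): max(-14, 4) = 4
R (Black): min(-8, 18) = -8
Q (White): max(-8, 27, -43) = 27
M (Black): min(4, 27) = 4
Root (White): max(-29, 4, 44) = 44

44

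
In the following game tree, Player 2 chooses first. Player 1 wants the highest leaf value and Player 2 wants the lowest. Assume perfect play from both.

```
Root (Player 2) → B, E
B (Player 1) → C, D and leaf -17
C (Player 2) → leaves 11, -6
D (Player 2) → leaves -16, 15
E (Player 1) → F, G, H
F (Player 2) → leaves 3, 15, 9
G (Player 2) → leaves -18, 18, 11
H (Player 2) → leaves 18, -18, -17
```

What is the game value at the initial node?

-6

C (Player 2): min(11, -6) = -6
D (Player 2): min(-16, 15) = -16
B (Player 1): max(-6, -16, -17) = -6
F (Player 2): min(3, 15, 9) = 3
G (Player 2): min(-18, 18, 11) = -18
H (Player 2): min(18, -18, -17) = -18
E (Player 1): max(3, -18, -18) = 3
Root (Player 2): min(-6, 3) = -6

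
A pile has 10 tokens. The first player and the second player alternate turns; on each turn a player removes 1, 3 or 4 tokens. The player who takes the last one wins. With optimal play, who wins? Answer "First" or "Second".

First

W/L table (W = player to move can force a win):
i:   0  1  2  3  4  5  6  7  8  9 10
     L  W  L  W  W  W  W  L  W  L  W
Position 10 is W, so the first player wins.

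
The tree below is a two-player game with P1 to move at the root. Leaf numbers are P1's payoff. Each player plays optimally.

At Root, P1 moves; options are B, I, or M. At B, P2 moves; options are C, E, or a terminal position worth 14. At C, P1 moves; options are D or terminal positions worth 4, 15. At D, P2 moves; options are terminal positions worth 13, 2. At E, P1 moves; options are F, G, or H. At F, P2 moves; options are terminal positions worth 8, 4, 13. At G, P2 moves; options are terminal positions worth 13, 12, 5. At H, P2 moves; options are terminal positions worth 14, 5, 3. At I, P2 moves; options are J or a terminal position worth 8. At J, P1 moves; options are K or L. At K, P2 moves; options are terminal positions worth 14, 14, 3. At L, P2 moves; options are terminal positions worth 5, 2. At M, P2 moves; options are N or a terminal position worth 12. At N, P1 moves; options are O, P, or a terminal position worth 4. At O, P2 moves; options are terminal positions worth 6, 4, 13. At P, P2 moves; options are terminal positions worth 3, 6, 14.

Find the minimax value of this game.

5

D (P2): min(13, 2) = 2
C (P1): max(2, 4, 15) = 15
F (P2): min(8, 4, 13) = 4
G (P2): min(13, 12, 5) = 5
H (P2): min(14, 5, 3) = 3
E (P1): max(4, 5, 3) = 5
B (P2): min(15, 5, 14) = 5
K (P2): min(14, 14, 3) = 3
L (P2): min(5, 2) = 2
J (P1): max(3, 2) = 3
I (P2): min(3, 8) = 3
O (P2): min(6, 4, 13) = 4
P (P2): min(3, 6, 14) = 3
N (P1): max(4, 3, 4) = 4
M (P2): min(4, 12) = 4
Root (P1): max(5, 3, 4) = 5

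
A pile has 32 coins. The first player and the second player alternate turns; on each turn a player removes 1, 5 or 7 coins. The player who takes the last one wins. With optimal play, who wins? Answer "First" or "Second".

Second

Compute winning (W) and losing (L) positions by backward induction:
i:   0  1  2  3  4  5  6  7  8  9 10 11 12 13 14 15 16 17 18 19 20 21 22 23 24 25 26 27 28 29 30 31 32
     L  W  L  W  L  W  L  W  L  W  L  W  L  W  L  W  L  W  L  W  L  W  L  W  L  W  L  W  L  W  L  W  L
Position 32 is L, so the second player wins.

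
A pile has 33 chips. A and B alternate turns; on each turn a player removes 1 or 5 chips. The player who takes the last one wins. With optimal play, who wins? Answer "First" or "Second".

First

W/L table (W = player to move can force a win):
i:   0  1  2  3  4  5  6  7  8  9 10 11 12 13 14 15 16 17 18 19 20 21 22 23 24 25 26 27 28 29 30 31 32 33
     L  W  L  W  L  W  L  W  L  W  L  W  L  W  L  W  L  W  L  W  L  W  L  W  L  W  L  W  L  W  L  W  L  W
Position 33 is W, so the first player wins.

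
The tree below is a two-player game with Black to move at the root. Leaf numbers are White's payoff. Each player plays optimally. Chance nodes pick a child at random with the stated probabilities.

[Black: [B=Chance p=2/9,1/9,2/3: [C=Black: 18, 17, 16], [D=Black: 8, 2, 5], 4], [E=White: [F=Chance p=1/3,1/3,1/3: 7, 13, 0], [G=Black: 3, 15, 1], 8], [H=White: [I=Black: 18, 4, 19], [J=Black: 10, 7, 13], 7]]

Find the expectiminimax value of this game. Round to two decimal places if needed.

C (Black): min(18, 17, 16) = 16
D (Black): min(8, 2, 5) = 2
B (Chance): 2/9·16 + 1/9·2 + 2/3·4 = 6.44
F (Chance): 1/3·7 + 1/3·13 + 1/3·0 = 6.67
G (Black): min(3, 15, 1) = 1
E (White): max(6.67, 1, 8) = 8
I (Black): min(18, 4, 19) = 4
J (Black): min(10, 7, 13) = 7
H (White): max(4, 7, 7) = 7
Root (Black): min(6.44, 8, 7) = 6.44

6.44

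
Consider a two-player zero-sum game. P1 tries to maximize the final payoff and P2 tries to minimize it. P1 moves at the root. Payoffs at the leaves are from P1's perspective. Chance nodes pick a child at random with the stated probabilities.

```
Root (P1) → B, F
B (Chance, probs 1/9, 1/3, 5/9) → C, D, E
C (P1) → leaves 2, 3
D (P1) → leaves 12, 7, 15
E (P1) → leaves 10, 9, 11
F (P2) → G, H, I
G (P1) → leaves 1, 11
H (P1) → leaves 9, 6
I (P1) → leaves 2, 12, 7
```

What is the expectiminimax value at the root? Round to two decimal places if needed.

11.44

C (P1): max(2, 3) = 3
D (P1): max(12, 7, 15) = 15
E (P1): max(10, 9, 11) = 11
B (Chance): 1/9·3 + 1/3·15 + 5/9·11 = 11.44
G (P1): max(1, 11) = 11
H (P1): max(9, 6) = 9
I (P1): max(2, 12, 7) = 12
F (P2): min(11, 9, 12) = 9
Root (P1): max(11.44, 9) = 11.44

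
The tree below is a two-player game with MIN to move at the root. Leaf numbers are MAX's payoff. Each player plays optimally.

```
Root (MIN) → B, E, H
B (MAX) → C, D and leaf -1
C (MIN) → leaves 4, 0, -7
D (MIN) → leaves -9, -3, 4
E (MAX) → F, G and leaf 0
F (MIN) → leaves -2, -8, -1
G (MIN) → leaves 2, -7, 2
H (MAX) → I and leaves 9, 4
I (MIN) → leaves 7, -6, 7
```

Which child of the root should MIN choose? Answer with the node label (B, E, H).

B

C (MIN): min(4, 0, -7) = -7
D (MIN): min(-9, -3, 4) = -9
B (MAX): max(-7, -9, -1) = -1
F (MIN): min(-2, -8, -1) = -8
G (MIN): min(2, -7, 2) = -7
E (MAX): max(-8, -7, 0) = 0
I (MIN): min(7, -6, 7) = -6
H (MAX): max(-6, 9, 4) = 9
Root (MIN): min(-1, 0, 9) = -1
MIN picks the child with the lowest value: B (value -1).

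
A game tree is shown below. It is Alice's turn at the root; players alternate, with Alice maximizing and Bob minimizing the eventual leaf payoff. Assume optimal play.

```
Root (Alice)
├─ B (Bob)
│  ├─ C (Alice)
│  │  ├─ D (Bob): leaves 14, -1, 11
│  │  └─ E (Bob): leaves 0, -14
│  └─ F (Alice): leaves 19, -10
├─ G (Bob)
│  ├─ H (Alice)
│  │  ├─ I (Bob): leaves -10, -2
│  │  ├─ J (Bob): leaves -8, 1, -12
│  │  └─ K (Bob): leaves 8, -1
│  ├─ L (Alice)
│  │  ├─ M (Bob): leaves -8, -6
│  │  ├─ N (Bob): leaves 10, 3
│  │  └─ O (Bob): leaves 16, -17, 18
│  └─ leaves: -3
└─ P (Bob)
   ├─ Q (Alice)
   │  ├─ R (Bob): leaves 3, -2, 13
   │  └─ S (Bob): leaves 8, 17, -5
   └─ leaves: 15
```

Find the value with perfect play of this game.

-1

D (Bob): min(14, -1, 11) = -1
E (Bob): min(0, -14) = -14
C (Alice): max(-1, -14) = -1
F (Alice): max(19, -10) = 19
B (Bob): min(-1, 19) = -1
I (Bob): min(-10, -2) = -10
J (Bob): min(-8, 1, -12) = -12
K (Bob): min(8, -1) = -1
H (Alice): max(-10, -12, -1) = -1
M (Bob): min(-8, -6) = -8
N (Bob): min(10, 3) = 3
O (Bob): min(16, -17, 18) = -17
L (Alice): max(-8, 3, -17) = 3
G (Bob): min(-1, 3, -3) = -3
R (Bob): min(3, -2, 13) = -2
S (Bob): min(8, 17, -5) = -5
Q (Alice): max(-2, -5) = -2
P (Bob): min(-2, 15) = -2
Root (Alice): max(-1, -3, -2) = -1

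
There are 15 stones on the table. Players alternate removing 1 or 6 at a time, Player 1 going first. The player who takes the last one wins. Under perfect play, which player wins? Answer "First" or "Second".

First

Mark each pile size as W (mover wins) or L (mover loses):
i:   0  1  2  3  4  5  6  7  8  9 10 11 12 13 14 15
     L  W  L  W  L  W  W  L  W  L  W  L  W  W  L  W
Position 15 is W, so the first player wins.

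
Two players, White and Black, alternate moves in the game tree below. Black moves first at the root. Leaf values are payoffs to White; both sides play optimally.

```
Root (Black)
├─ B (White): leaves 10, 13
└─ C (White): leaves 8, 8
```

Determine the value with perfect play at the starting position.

B (White): max(10, 13) = 13
C (White): max(8, 8) = 8
Root (Black): min(13, 8) = 8

8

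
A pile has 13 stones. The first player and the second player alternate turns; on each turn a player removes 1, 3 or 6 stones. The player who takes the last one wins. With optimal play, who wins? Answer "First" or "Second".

Positions where the player to move wins (W) vs loses (L):
i:   0  1  2  3  4  5  6  7  8  9 10 11 12 13
     L  W  L  W  L  W  W  W  W  L  W  L  W  L
Position 13 is L, so the second player wins.

Second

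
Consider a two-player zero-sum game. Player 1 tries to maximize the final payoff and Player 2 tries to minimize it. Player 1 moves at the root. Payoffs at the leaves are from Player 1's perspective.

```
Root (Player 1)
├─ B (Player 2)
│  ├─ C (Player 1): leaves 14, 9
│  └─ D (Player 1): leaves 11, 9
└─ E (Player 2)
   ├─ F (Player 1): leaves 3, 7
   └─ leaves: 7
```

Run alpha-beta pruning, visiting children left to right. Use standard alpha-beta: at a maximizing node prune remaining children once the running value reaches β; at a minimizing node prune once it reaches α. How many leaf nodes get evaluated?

C [α=-∞,β=+∞]: v=14
D [α=-∞,β=14]: v=11
B [α=-∞,β=+∞]: v=11
F [α=11,β=+∞]: v=7
E [α=11,β=+∞]: v=7 after child 1 ≤ α → α-cutoff, skip 1
Root [α=-∞,β=+∞]: v=11
Leaves evaluated: 6 of 7.

6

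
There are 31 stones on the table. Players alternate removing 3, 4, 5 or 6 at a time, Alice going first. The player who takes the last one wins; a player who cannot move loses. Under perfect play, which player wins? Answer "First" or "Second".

First

Mark each pile size as W (mover wins) or L (mover loses):
i:   0  1  2  3  4  5  6  7  8  9 10 11 12 13 14 15 16 17 18 19 20 21 22 23 24 25 26 27 28 29 30 31
     L  L  L  W  W  W  W  W  W  L  L  L  W  W  W  W  W  W  L  L  L  W  W  W  W  W  W  L  L  L  W  W
Position 31 is W, so the first player wins.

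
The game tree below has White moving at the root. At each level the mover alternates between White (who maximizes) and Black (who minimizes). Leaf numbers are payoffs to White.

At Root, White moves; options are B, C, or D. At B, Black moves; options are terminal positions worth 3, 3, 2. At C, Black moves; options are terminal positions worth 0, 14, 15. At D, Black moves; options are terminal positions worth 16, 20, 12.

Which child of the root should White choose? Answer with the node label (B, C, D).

B (Black): min(3, 3, 2) = 2
C (Black): min(0, 14, 15) = 0
D (Black): min(16, 20, 12) = 12
Root (White): max(2, 0, 12) = 12
White picks the child with the highest value: D (value 12).

D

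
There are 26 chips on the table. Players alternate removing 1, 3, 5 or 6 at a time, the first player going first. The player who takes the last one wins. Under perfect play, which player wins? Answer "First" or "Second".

Second

i:   0  1  2  3  4  5  6  7  8  9 10 11 12 13 14 15 16 17 18 19 20 21 22 23 24 25 26
     L  W  L  W  L  W  W  W  W  W  W  L  W  L  W  L  W  W  W  W  W  W  L  W  L  W  L
Position 26 is L, so the second player wins.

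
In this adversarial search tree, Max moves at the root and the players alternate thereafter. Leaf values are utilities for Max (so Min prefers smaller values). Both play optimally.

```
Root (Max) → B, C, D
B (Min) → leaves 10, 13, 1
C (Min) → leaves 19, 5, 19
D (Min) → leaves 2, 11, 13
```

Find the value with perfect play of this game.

5

B (Min): min(10, 13, 1) = 1
C (Min): min(19, 5, 19) = 5
D (Min): min(2, 11, 13) = 2
Root (Max): max(1, 5, 2) = 5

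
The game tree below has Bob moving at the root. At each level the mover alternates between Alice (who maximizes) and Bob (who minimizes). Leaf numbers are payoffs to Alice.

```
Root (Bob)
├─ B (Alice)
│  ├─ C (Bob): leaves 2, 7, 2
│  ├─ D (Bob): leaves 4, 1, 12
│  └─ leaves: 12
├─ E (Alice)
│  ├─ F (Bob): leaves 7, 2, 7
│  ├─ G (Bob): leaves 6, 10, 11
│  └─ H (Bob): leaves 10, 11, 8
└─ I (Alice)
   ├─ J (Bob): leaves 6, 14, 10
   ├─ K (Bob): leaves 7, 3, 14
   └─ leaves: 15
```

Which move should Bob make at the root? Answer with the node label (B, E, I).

C (Bob): min(2, 7, 2) = 2
D (Bob): min(4, 1, 12) = 1
B (Alice): max(2, 1, 12) = 12
F (Bob): min(7, 2, 7) = 2
G (Bob): min(6, 10, 11) = 6
H (Bob): min(10, 11, 8) = 8
E (Alice): max(2, 6, 8) = 8
J (Bob): min(6, 14, 10) = 6
K (Bob): min(7, 3, 14) = 3
I (Alice): max(6, 3, 15) = 15
Root (Bob): min(12, 8, 15) = 8
Bob picks the child with the lowest value: E (value 8).

E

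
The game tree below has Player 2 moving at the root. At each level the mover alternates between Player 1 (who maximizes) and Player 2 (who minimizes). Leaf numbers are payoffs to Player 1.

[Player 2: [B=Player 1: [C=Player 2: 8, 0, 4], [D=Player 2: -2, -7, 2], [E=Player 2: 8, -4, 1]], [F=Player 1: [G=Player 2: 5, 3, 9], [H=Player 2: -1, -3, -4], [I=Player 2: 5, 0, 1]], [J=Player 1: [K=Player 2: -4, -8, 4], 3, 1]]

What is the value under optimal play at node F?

G: min(5, 3, 9) = 3
H: min(-1, -3, -4) = -4
I: min(5, 0, 1) = 0
F: max(3, -4, 0) = 3

3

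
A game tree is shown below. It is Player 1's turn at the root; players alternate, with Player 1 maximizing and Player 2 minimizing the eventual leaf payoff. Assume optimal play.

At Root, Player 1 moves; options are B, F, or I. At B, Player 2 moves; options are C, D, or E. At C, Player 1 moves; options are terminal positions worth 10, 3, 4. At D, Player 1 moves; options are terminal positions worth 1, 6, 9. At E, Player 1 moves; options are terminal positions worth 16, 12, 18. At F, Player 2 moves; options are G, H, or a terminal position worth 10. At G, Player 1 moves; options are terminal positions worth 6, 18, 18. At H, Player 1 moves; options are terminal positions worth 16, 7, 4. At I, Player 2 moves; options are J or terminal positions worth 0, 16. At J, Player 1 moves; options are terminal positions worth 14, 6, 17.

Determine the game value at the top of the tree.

10

C (Player 1): max(10, 3, 4) = 10
D (Player 1): max(1, 6, 9) = 9
E (Player 1): max(16, 12, 18) = 18
B (Player 2): min(10, 9, 18) = 9
G (Player 1): max(6, 18, 18) = 18
H (Player 1): max(16, 7, 4) = 16
F (Player 2): min(18, 16, 10) = 10
J (Player 1): max(14, 6, 17) = 17
I (Player 2): min(17, 0, 16) = 0
Root (Player 1): max(9, 10, 0) = 10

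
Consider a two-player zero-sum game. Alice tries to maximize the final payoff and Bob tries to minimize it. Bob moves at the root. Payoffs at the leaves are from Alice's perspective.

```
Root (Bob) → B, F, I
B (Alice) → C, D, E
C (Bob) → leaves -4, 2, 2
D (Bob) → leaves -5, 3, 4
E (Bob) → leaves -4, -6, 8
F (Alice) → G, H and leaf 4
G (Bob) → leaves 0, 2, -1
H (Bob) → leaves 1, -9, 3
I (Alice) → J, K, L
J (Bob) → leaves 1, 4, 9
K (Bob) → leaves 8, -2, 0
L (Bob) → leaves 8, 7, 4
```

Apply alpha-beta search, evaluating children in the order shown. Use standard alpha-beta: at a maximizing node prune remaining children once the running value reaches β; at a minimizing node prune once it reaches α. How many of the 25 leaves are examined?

C [α=-∞,β=+∞]: v=-4
D [α=-4,β=+∞]: v=-5 after child 1 ≤ α → α-cutoff, skip 2
E [α=-4,β=+∞]: v=-4 after child 1 ≤ α → α-cutoff, skip 2
B [α=-∞,β=+∞]: v=-4
G [α=-∞,β=-4]: v=-1
F [α=-∞,β=-4]: v=-1 after child 1 ≥ β → β-cutoff, skip 2
J [α=-∞,β=-4]: v=1
I [α=-∞,β=-4]: v=1 after child 1 ≥ β → β-cutoff, skip 2
Root [α=-∞,β=+∞]: v=-4
Leaves evaluated: 11 of 25.

11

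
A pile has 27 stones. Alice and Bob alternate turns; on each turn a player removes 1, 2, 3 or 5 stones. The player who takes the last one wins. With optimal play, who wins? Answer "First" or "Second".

Compute winning (W) and losing (L) positions by backward induction:
i:   0  1  2  3  4  5  6  7  8  9 10 11 12 13 14 15 16 17 18 19 20 21 22 23 24 25 26 27
     L  W  W  W  L  W  W  W  L  W  W  W  L  W  W  W  L  W  W  W  L  W  W  W  L  W  W  W
Position 27 is W, so the first player wins.

First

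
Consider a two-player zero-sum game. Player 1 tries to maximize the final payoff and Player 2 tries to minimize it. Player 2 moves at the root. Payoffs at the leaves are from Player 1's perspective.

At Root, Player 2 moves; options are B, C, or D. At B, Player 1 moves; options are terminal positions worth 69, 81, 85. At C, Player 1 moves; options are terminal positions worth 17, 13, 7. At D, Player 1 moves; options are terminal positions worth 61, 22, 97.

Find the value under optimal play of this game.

B (Player 1): max(69, 81, 85) = 85
C (Player 1): max(17, 13, 7) = 17
D (Player 1): max(61, 22, 97) = 97
Root (Player 2): min(85, 17, 97) = 17

17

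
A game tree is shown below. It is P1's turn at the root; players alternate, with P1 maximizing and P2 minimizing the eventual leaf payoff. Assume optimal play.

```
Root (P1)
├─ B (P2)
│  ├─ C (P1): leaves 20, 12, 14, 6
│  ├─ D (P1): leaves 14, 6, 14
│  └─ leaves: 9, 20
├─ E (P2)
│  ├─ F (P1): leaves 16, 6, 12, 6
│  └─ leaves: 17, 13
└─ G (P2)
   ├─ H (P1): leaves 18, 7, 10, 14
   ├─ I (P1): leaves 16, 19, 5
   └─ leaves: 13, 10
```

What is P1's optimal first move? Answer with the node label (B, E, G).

E

C (P1): max(20, 12, 14, 6) = 20
D (P1): max(14, 6, 14) = 14
B (P2): min(20, 14, 9, 20) = 9
F (P1): max(16, 6, 12, 6) = 16
E (P2): min(16, 17, 13) = 13
H (P1): max(18, 7, 10, 14) = 18
I (P1): max(16, 19, 5) = 19
G (P2): min(18, 19, 13, 10) = 10
Root (P1): max(9, 13, 10) = 13
P1 picks the child with the highest value: E (value 13).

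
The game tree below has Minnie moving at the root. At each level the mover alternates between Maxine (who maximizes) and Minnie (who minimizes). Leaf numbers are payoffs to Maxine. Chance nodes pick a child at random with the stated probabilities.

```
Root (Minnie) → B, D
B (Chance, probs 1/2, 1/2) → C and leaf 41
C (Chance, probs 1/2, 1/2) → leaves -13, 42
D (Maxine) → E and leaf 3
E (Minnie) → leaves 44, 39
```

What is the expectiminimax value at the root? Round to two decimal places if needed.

C (Chance): 1/2·-13 + 1/2·42 = 14.5
B (Chance): 1/2·14.5 + 1/2·41 = 27.75
E (Minnie): min(44, 39) = 39
D (Maxine): max(39, 3) = 39
Root (Minnie): min(27.75, 39) = 27.75

27.75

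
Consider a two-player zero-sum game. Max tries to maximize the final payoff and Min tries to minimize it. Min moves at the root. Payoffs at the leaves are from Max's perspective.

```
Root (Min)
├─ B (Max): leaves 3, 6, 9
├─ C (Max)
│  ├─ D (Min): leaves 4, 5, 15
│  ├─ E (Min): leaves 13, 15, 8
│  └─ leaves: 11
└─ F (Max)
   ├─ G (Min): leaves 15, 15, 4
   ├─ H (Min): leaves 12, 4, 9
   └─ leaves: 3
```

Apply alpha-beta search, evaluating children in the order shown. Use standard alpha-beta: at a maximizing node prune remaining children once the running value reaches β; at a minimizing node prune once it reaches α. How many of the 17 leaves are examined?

16

B [α=-∞,β=+∞]: v=9
D [α=-∞,β=9]: v=4
E [α=4,β=9]: v=8
C [α=-∞,β=9]: v=11
G [α=-∞,β=9]: v=4
H [α=4,β=9]: v=4 after child 2 ≤ α → α-cutoff, skip 1
F [α=-∞,β=9]: v=4
Root [α=-∞,β=+∞]: v=4
Leaves evaluated: 16 of 17.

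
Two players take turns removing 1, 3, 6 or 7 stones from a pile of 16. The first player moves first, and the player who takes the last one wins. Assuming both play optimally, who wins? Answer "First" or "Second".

Second

Compute winning (W) and losing (L) positions by backward induction:
i:   0  1  2  3  4  5  6  7  8  9 10 11 12 13 14 15 16
     L  W  L  W  L  W  W  W  W  W  W  W  L  W  L  W  L
Position 16 is L, so the second player wins.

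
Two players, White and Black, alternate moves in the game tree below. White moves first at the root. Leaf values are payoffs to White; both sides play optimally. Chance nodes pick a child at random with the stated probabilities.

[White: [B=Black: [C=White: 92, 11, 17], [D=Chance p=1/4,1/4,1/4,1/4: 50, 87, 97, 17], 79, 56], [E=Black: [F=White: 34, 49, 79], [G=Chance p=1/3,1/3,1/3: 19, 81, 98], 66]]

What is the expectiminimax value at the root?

66

C (White): max(92, 11, 17) = 92
D (Chance): 1/4·50 + 1/4·87 + 1/4·97 + 1/4·17 = 62.75
B (Black): min(92, 62.75, 79, 56) = 56
F (White): max(34, 49, 79) = 79
G (Chance): 1/3·19 + 1/3·81 + 1/3·98 = 66
E (Black): min(79, 66, 66) = 66
Root (White): max(56, 66) = 66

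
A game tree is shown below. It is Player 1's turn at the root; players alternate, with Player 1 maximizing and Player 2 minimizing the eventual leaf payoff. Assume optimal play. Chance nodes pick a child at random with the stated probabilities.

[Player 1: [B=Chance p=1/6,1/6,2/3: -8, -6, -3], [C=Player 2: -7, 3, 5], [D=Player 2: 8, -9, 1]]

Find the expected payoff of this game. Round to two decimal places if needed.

-4.33

B (Chance): 1/6·-8 + 1/6·-6 + 2/3·-3 = -4.33
C (Player 2): min(-7, 3, 5) = -7
D (Player 2): min(8, -9, 1) = -9
Root (Player 1): max(-4.33, -7, -9) = -4.33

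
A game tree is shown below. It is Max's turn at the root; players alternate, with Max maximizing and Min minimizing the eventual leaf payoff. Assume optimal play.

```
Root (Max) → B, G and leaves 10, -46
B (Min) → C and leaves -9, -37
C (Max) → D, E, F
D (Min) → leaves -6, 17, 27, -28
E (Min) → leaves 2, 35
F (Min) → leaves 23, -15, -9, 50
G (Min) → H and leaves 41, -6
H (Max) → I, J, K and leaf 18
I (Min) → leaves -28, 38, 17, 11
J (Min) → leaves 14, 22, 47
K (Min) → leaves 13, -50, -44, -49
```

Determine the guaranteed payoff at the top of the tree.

10

D (Min): min(-6, 17, 27, -28) = -28
E (Min): min(2, 35) = 2
F (Min): min(23, -15, -9, 50) = -15
C (Max): max(-28, 2, -15) = 2
B (Min): min(2, -9, -37) = -37
I (Min): min(-28, 38, 17, 11) = -28
J (Min): min(14, 22, 47) = 14
K (Min): min(13, -50, -44, -49) = -50
H (Max): max(-28, 14, -50, 18) = 18
G (Min): min(18, 41, -6) = -6
Root (Max): max(-37, -6, 10, -46) = 10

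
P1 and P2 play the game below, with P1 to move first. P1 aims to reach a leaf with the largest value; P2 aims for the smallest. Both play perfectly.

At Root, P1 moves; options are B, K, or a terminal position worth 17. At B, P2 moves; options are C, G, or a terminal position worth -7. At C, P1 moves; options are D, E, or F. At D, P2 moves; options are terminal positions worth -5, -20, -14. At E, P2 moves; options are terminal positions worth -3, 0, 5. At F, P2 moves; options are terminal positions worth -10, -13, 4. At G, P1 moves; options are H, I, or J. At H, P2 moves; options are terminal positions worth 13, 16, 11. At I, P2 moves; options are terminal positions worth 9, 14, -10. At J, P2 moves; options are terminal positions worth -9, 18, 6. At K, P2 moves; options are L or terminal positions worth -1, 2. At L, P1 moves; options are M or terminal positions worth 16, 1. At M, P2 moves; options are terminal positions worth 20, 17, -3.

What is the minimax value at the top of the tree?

D (P2): min(-5, -20, -14) = -20
E (P2): min(-3, 0, 5) = -3
F (P2): min(-10, -13, 4) = -13
C (P1): max(-20, -3, -13) = -3
H (P2): min(13, 16, 11) = 11
I (P2): min(9, 14, -10) = -10
J (P2): min(-9, 18, 6) = -9
G (P1): max(11, -10, -9) = 11
B (P2): min(-3, 11, -7) = -7
M (P2): min(20, 17, -3) = -3
L (P1): max(-3, 16, 1) = 16
K (P2): min(16, -1, 2) = -1
Root (P1): max(-7, -1, 17) = 17

17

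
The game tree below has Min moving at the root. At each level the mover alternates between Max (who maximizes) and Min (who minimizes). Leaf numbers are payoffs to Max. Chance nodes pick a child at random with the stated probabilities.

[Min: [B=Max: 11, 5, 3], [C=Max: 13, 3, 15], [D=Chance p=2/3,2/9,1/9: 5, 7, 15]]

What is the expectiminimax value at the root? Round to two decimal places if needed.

B (Max): max(11, 5, 3) = 11
C (Max): max(13, 3, 15) = 15
D (Chance): 2/3·5 + 2/9·7 + 1/9·15 = 6.56
Root (Min): min(11, 15, 6.56) = 6.56

6.56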